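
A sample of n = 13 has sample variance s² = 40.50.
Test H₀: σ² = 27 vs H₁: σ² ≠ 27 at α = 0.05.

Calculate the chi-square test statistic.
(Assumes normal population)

df = n - 1 = 12
χ² = (n-1)s²/σ₀² = 12×40.50/27 = 18.0000
Critical values: χ²_{0.975,12} = 4.404, χ²_{0.025,12} = 23.337
Rejection region: χ² < 4.404 or χ² > 23.337
Decision: fail to reject H₀

Answer: χ² = 18.0000, fail to reject H₀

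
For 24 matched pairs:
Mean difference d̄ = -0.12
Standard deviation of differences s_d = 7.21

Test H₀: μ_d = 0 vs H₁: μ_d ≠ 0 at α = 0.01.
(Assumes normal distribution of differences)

df = n - 1 = 23
SE = s_d/√n = 7.21/√24 = 1.4717
t = d̄/SE = -0.12/1.4717 = -0.0815
Critical value: t_{0.005,23} = ±2.807
p-value ≈ 0.9357
Decision: fail to reject H₀

Answer: t = -0.0815, fail to reject H₀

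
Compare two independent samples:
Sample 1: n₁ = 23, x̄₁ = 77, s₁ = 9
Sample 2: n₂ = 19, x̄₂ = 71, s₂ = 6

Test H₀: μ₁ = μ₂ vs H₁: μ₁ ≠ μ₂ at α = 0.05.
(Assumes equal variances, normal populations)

Pooled variance: s²_p = [22×9² + 18×6²]/(40) = 60.7500
s_p = 7.7942
SE = s_p×√(1/n₁ + 1/n₂) = 7.7942×√(1/23 + 1/19) = 2.4163
t = (x̄₁ - x̄₂)/SE = (77 - 71)/2.4163 = 2.4831
df = 40, t-critical = ±2.021
Decision: reject H₀

Answer: t = 2.4831, reject H₀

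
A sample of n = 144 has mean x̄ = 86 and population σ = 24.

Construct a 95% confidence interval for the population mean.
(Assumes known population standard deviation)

Answer: (82.0800, 89.9200)

Derivation:
Confidence level: 95%, α = 0.05
z_0.025 = 1.960
SE = σ/√n = 24/√144 = 2.0000
Margin of error = 1.960 × 2.0000 = 3.9200
CI: x̄ ± margin = 86 ± 3.9200
CI: (82.0800, 89.9200)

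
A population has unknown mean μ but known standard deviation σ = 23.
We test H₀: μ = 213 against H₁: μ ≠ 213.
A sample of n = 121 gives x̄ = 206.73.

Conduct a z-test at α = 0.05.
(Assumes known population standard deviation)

Standard error: SE = σ/√n = 23/√121 = 2.0909
z-statistic: z = (x̄ - μ₀)/SE = (206.73 - 213)/2.0909 = -2.9987
Critical value: ±1.960
p-value = 0.0027
Decision: reject H₀

Answer: z = -2.9987, reject H₀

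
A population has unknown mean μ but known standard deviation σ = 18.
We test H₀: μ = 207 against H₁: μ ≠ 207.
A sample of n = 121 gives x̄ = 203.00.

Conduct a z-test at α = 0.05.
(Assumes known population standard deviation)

Standard error: SE = σ/√n = 18/√121 = 1.6364
z-statistic: z = (x̄ - μ₀)/SE = (203.00 - 207)/1.6364 = -2.4444
Critical value: ±1.960
p-value = 0.0145
Decision: reject H₀

Answer: z = -2.4444, reject H₀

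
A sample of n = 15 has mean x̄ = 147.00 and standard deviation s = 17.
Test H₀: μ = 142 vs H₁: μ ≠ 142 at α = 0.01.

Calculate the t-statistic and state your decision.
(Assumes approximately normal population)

Answer: t = 1.1391, fail to reject H₀

Derivation:
df = n - 1 = 14
SE = s/√n = 17/√15 = 4.3894
t = (x̄ - μ₀)/SE = (147.00 - 142)/4.3894 = 1.1391
Critical value: t_{0.005,14} = ±2.977
p-value ≈ 0.2738
Decision: fail to reject H₀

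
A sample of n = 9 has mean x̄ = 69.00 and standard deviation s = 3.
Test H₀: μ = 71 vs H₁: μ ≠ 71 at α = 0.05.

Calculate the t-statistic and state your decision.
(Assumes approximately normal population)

df = n - 1 = 8
SE = s/√n = 3/√9 = 1.0000
t = (x̄ - μ₀)/SE = (69.00 - 71)/1.0000 = -2.0000
Critical value: t_{0.025,8} = ±2.306
p-value ≈ 0.0805
Decision: fail to reject H₀

Answer: t = -2.0000, fail to reject H₀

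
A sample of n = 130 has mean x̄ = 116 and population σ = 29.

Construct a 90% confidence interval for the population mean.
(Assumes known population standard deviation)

Answer: (111.8159, 120.1841)

Derivation:
Confidence level: 90%, α = 0.1
z_0.05 = 1.645
SE = σ/√n = 29/√130 = 2.5435
Margin of error = 1.645 × 2.5435 = 4.1841
CI: x̄ ± margin = 116 ± 4.1841
CI: (111.8159, 120.1841)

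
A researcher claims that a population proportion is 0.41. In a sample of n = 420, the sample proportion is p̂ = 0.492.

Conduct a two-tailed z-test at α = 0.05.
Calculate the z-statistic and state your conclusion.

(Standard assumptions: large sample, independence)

Answer: z = 3.4168, reject H₀

Derivation:
H₀: p = 0.41, H₁: p ≠ 0.41
Standard error: SE = √(p₀(1-p₀)/n) = √(0.41×0.59/420) = 0.023999
z-statistic: z = (p̂ - p₀)/SE = (0.492 - 0.41)/0.023999 = 3.4168
Critical value: z_0.025 = ±1.960
p-value = 0.0006
Decision: reject H₀ at α = 0.05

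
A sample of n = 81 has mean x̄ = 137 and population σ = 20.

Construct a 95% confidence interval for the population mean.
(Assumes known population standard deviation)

Answer: (132.6445, 141.3555)

Derivation:
Confidence level: 95%, α = 0.05
z_0.025 = 1.960
SE = σ/√n = 20/√81 = 2.2222
Margin of error = 1.960 × 2.2222 = 4.3555
CI: x̄ ± margin = 137 ± 4.3555
CI: (132.6445, 141.3555)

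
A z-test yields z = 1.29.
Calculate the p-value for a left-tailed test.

For z = 1.29:
p = P(Z < 1.29) = Φ(1.29) = 0.9015

Answer: p-value ≈ 0.9015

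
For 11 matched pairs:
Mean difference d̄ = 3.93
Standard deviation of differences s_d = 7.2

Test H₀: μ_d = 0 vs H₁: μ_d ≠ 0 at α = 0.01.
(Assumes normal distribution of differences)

Answer: t = 1.8103, fail to reject H₀

Derivation:
df = n - 1 = 10
SE = s_d/√n = 7.2/√11 = 2.1709
t = d̄/SE = 3.93/2.1709 = 1.8103
Critical value: t_{0.005,10} = ±3.169
p-value ≈ 0.1004
Decision: fail to reject H₀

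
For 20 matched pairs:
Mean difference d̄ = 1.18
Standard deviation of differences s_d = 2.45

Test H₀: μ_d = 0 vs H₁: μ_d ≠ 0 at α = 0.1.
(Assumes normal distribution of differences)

df = n - 1 = 19
SE = s_d/√n = 2.45/√20 = 0.5478
t = d̄/SE = 1.18/0.5478 = 2.1541
Critical value: t_{0.05,19} = ±1.729
p-value ≈ 0.0443
Decision: reject H₀

Answer: t = 2.1541, reject H₀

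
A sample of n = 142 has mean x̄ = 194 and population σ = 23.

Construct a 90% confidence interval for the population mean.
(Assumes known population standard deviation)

Answer: (190.8250, 197.1750)

Derivation:
Confidence level: 90%, α = 0.1
z_0.05 = 1.645
SE = σ/√n = 23/√142 = 1.9301
Margin of error = 1.645 × 1.9301 = 3.1750
CI: x̄ ± margin = 194 ± 3.1750
CI: (190.8250, 197.1750)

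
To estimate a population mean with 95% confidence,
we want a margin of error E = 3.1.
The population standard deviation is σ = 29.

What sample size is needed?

Answer: n = 337

Derivation:
z_0.025 = 1.960
n = (z×σ/E)² = (1.960×29/3.1)²
n = 336.1900
Round up: n = 337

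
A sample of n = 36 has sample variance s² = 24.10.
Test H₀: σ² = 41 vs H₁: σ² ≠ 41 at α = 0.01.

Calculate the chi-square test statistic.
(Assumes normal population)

df = n - 1 = 35
χ² = (n-1)s²/σ₀² = 35×24.10/41 = 20.5732
Critical values: χ²_{0.995,35} = 17.192, χ²_{0.005,35} = 60.275
Rejection region: χ² < 17.192 or χ² > 60.275
Decision: fail to reject H₀

Answer: χ² = 20.5732, fail to reject H₀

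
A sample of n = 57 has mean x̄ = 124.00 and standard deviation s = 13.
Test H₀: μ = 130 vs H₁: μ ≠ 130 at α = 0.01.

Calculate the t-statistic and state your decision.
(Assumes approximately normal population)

Answer: t = -3.4845, reject H₀

Derivation:
df = n - 1 = 56
SE = s/√n = 13/√57 = 1.7219
t = (x̄ - μ₀)/SE = (124.00 - 130)/1.7219 = -3.4845
Critical value: t_{0.005,56} = ±2.667
p-value ≈ 0.0010
Decision: reject H₀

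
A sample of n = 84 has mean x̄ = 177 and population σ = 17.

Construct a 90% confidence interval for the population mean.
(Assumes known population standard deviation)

Answer: (173.9487, 180.0513)

Derivation:
Confidence level: 90%, α = 0.1
z_0.05 = 1.645
SE = σ/√n = 17/√84 = 1.8549
Margin of error = 1.645 × 1.8549 = 3.0513
CI: x̄ ± margin = 177 ± 3.0513
CI: (173.9487, 180.0513)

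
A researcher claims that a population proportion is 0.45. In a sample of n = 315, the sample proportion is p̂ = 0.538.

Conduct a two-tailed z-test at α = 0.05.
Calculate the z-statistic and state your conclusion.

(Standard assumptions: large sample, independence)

Answer: z = 3.1394, reject H₀

Derivation:
H₀: p = 0.45, H₁: p ≠ 0.45
Standard error: SE = √(p₀(1-p₀)/n) = √(0.45×0.55/315) = 0.028031
z-statistic: z = (p̂ - p₀)/SE = (0.538 - 0.45)/0.028031 = 3.1394
Critical value: z_0.025 = ±1.960
p-value = 0.0017
Decision: reject H₀ at α = 0.05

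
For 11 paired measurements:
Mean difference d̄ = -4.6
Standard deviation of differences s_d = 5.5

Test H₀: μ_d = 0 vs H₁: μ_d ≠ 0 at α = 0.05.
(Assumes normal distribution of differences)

Answer: t = -2.7739, reject H₀

Derivation:
df = n - 1 = 10
SE = s_d/√n = 5.5/√11 = 1.6583
t = d̄/SE = -4.6/1.6583 = -2.7739
Critical value: t_{0.025,10} = ±2.228
p-value ≈ 0.0197
Decision: reject H₀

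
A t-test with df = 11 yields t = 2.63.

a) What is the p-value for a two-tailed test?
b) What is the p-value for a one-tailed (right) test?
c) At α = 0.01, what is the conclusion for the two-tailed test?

Using t-distribution with df = 11:
a) Two-tailed: p = 2×P(T > 2.63) = 0.0234
b) One-tailed: p = P(T > 2.63) = 0.0117
c) 0.0234 ≥ 0.01, fail to reject H₀

Answer: a) 0.0234, b) 0.0117, c) fail to reject H₀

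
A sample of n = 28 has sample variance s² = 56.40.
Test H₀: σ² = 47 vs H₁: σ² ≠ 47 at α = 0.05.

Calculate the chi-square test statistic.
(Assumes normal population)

Answer: χ² = 32.4000, fail to reject H₀

Derivation:
df = n - 1 = 27
χ² = (n-1)s²/σ₀² = 27×56.40/47 = 32.4000
Critical values: χ²_{0.975,27} = 14.573, χ²_{0.025,27} = 43.195
Rejection region: χ² < 14.573 or χ² > 43.195
Decision: fail to reject H₀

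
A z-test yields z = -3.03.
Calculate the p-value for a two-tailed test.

Answer: p-value ≈ 0.0024

Derivation:
For z = -3.03:
p = 2×P(Z > |-3.03|) = 2×(1 - Φ(3.03)) = 0.0024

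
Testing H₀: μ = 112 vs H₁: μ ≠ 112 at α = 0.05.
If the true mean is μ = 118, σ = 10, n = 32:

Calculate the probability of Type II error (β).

Answer: β ≈ 0.0758

Derivation:
SE = σ/√n = 10/√32 = 1.7678
Critical values: μ₀ ± z_0.025×SE = 112 ± 1.960×1.7678
Acceptance region: (108.5351, 115.4649)
Under H₁ (μ = 118): z_high = (115.4649 - 118)/1.7678 = -1.4340, z_low = (108.5351 - 118)/1.7678 = -5.3541
β = P(not reject | H₁) = Φ(-1.4340) - Φ(-5.3541) ≈ 0.0758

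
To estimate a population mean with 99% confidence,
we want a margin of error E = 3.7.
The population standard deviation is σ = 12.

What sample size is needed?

Answer: n = 70

Derivation:
z_0.005 = 2.576
n = (z×σ/E)² = (2.576×12/3.7)²
n = 69.7993
Round up: n = 70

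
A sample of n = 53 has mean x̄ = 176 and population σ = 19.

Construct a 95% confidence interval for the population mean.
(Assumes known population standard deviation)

Answer: (170.8846, 181.1154)

Derivation:
Confidence level: 95%, α = 0.05
z_0.025 = 1.960
SE = σ/√n = 19/√53 = 2.6099
Margin of error = 1.960 × 2.6099 = 5.1154
CI: x̄ ± margin = 176 ± 5.1154
CI: (170.8846, 181.1154)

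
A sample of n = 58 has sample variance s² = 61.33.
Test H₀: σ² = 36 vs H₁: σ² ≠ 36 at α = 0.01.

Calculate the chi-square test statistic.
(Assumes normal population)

df = n - 1 = 57
χ² = (n-1)s²/σ₀² = 57×61.33/36 = 97.1058
Critical values: χ²_{0.995,57} = 33.248, χ²_{0.005,57} = 88.236
Rejection region: χ² < 33.248 or χ² > 88.236
Decision: reject H₀

Answer: χ² = 97.1058, reject H₀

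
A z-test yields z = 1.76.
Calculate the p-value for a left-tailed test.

For z = 1.76:
p = P(Z < 1.76) = Φ(1.76) = 0.9608

Answer: p-value ≈ 0.9608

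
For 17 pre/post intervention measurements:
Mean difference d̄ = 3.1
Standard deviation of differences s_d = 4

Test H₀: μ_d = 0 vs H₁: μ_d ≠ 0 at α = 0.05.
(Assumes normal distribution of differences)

df = n - 1 = 16
SE = s_d/√n = 4/√17 = 0.9701
t = d̄/SE = 3.1/0.9701 = 3.1955
Critical value: t_{0.025,16} = ±2.120
p-value ≈ 0.0056
Decision: reject H₀

Answer: t = 3.1955, reject H₀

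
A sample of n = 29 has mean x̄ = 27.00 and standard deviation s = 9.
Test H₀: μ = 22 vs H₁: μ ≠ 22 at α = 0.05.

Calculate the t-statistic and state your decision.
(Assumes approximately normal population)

df = n - 1 = 28
SE = s/√n = 9/√29 = 1.6713
t = (x̄ - μ₀)/SE = (27.00 - 22)/1.6713 = 2.9917
Critical value: t_{0.025,28} = ±2.048
p-value ≈ 0.0057
Decision: reject H₀

Answer: t = 2.9917, reject H₀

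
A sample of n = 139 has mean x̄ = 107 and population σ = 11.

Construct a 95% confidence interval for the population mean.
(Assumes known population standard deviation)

Answer: (105.1713, 108.8287)

Derivation:
Confidence level: 95%, α = 0.05
z_0.025 = 1.960
SE = σ/√n = 11/√139 = 0.9330
Margin of error = 1.960 × 0.9330 = 1.8287
CI: x̄ ± margin = 107 ± 1.8287
CI: (105.1713, 108.8287)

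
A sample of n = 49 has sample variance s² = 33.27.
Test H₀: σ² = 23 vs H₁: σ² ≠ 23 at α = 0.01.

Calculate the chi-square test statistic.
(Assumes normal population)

df = n - 1 = 48
χ² = (n-1)s²/σ₀² = 48×33.27/23 = 69.4330
Critical values: χ²_{0.995,48} = 26.511, χ²_{0.005,48} = 76.969
Rejection region: χ² < 26.511 or χ² > 76.969
Decision: fail to reject H₀

Answer: χ² = 69.4330, fail to reject H₀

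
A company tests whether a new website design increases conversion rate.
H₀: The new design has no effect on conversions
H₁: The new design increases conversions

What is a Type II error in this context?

A Type I error (probability α) occurs when we reject a true H₀.
A Type II error (probability β) occurs when we fail to reject a false H₀.

Answer: Keeping the old design when the new one would have increased conversions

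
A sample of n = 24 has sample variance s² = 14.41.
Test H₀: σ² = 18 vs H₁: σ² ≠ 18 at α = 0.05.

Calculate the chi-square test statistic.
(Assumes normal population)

Answer: χ² = 18.4128, fail to reject H₀

Derivation:
df = n - 1 = 23
χ² = (n-1)s²/σ₀² = 23×14.41/18 = 18.4128
Critical values: χ²_{0.975,23} = 11.689, χ²_{0.025,23} = 38.076
Rejection region: χ² < 11.689 or χ² > 38.076
Decision: fail to reject H₀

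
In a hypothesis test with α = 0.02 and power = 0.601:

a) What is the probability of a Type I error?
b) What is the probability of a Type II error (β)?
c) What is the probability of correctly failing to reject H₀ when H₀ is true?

a) Type I error probability = α = 0.02
b) Power = P(reject H₀ | H₁ true) = 1 - β = 0.601, so Type II error probability = β = 1 - Power = 0.399
c) P(fail to reject H₀ | H₀ true) = 1 - α = 0.98

Answer: a) 0.02, b) 0.399, c) 0.98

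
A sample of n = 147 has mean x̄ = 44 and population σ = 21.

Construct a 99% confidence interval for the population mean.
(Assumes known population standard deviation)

Confidence level: 99%, α = 0.01
z_0.005 = 2.576
SE = σ/√n = 21/√147 = 1.7321
Margin of error = 2.576 × 1.7321 = 4.4619
CI: x̄ ± margin = 44 ± 4.4619
CI: (39.5381, 48.4619)

Answer: (39.5381, 48.4619)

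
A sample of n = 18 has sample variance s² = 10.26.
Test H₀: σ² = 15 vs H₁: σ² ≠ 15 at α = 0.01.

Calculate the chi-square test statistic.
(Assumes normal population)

Answer: χ² = 11.6280, fail to reject H₀

Derivation:
df = n - 1 = 17
χ² = (n-1)s²/σ₀² = 17×10.26/15 = 11.6280
Critical values: χ²_{0.995,17} = 5.697, χ²_{0.005,17} = 35.718
Rejection region: χ² < 5.697 or χ² > 35.718
Decision: fail to reject H₀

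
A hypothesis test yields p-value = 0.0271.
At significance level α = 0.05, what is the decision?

Answer: reject H₀

Derivation:
Compare p-value to α:
0.0271 < 0.05
Decision: reject H₀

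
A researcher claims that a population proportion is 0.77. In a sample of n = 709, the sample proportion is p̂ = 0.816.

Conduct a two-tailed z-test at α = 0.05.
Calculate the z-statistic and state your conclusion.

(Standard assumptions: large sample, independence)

Answer: z = 2.9105, reject H₀

Derivation:
H₀: p = 0.77, H₁: p ≠ 0.77
Standard error: SE = √(p₀(1-p₀)/n) = √(0.77×0.23/709) = 0.015805
z-statistic: z = (p̂ - p₀)/SE = (0.816 - 0.77)/0.015805 = 2.9105
Critical value: z_0.025 = ±1.960
p-value = 0.0036
Decision: reject H₀ at α = 0.05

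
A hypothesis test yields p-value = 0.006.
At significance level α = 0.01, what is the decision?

Answer: reject H₀

Derivation:
Compare p-value to α:
0.006 < 0.01
Decision: reject H₀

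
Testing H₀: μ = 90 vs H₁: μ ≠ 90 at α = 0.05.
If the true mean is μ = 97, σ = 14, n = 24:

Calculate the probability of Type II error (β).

SE = σ/√n = 14/√24 = 2.8577
Critical values: μ₀ ± z_0.025×SE = 90 ± 1.960×2.8577
Acceptance region: (84.3989, 95.6011)
Under H₁ (μ = 97): z_high = (95.6011 - 97)/2.8577 = -0.4895, z_low = (84.3989 - 97)/2.8577 = -4.4095
β = P(not reject | H₁) = Φ(-0.4895) - Φ(-4.4095) ≈ 0.3122

Answer: β ≈ 0.3122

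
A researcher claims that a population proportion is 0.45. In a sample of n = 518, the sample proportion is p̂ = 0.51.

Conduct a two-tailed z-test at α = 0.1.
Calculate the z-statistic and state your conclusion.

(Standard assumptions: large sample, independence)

H₀: p = 0.45, H₁: p ≠ 0.45
Standard error: SE = √(p₀(1-p₀)/n) = √(0.45×0.55/518) = 0.021859
z-statistic: z = (p̂ - p₀)/SE = (0.51 - 0.45)/0.021859 = 2.7449
Critical value: z_0.05 = ±1.645
p-value = 0.0061
Decision: reject H₀ at α = 0.1

Answer: z = 2.7449, reject H₀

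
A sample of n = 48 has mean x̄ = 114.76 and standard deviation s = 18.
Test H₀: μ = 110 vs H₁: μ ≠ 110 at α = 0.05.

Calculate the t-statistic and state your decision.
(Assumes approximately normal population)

df = n - 1 = 47
SE = s/√n = 18/√48 = 2.5981
t = (x̄ - μ₀)/SE = (114.76 - 110)/2.5981 = 1.8321
Critical value: t_{0.025,47} = ±2.012
p-value ≈ 0.0733
Decision: fail to reject H₀

Answer: t = 1.8321, fail to reject H₀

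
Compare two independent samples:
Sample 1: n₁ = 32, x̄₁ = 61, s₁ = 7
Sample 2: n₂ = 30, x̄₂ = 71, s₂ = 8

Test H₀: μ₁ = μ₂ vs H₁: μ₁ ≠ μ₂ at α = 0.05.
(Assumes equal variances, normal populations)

Pooled variance: s²_p = [31×7² + 29×8²]/(60) = 56.2500
s_p = 7.5000
SE = s_p×√(1/n₁ + 1/n₂) = 7.5000×√(1/32 + 1/30) = 1.9060
t = (x̄₁ - x̄₂)/SE = (61 - 71)/1.9060 = -5.2466
df = 60, t-critical = ±2.000
Decision: reject H₀

Answer: t = -5.2466, reject H₀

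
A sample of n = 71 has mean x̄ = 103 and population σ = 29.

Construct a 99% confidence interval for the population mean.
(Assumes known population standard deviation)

Confidence level: 99%, α = 0.01
z_0.005 = 2.576
SE = σ/√n = 29/√71 = 3.4417
Margin of error = 2.576 × 3.4417 = 8.8658
CI: x̄ ± margin = 103 ± 8.8658
CI: (94.1342, 111.8658)

Answer: (94.1342, 111.8658)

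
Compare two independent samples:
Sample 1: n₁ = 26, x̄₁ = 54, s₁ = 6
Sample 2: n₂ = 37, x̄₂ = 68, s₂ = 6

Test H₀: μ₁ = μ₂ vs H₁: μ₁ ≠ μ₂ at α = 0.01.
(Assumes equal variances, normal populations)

Answer: t = -9.1181, reject H₀

Derivation:
Pooled variance: s²_p = [25×6² + 36×6²]/(61) = 36.0000
s_p = 6.0000
SE = s_p×√(1/n₁ + 1/n₂) = 6.0000×√(1/26 + 1/37) = 1.5354
t = (x̄₁ - x̄₂)/SE = (54 - 68)/1.5354 = -9.1181
df = 61, t-critical = ±2.659
Decision: reject H₀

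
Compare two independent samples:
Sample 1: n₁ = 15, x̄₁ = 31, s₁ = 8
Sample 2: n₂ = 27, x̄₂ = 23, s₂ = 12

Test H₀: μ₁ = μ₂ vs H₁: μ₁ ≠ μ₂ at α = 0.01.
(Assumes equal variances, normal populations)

Pooled variance: s²_p = [14×8² + 26×12²]/(40) = 116.0000
s_p = 10.7703
SE = s_p×√(1/n₁ + 1/n₂) = 10.7703×√(1/15 + 1/27) = 3.4684
t = (x̄₁ - x̄₂)/SE = (31 - 23)/3.4684 = 2.3065
df = 40, t-critical = ±2.704
Decision: fail to reject H₀

Answer: t = 2.3065, fail to reject H₀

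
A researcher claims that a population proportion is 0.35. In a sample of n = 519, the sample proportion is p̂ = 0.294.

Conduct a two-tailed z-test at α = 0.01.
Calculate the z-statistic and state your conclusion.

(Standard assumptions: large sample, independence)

H₀: p = 0.35, H₁: p ≠ 0.35
Standard error: SE = √(p₀(1-p₀)/n) = √(0.35×0.65/519) = 0.020937
z-statistic: z = (p̂ - p₀)/SE = (0.294 - 0.35)/0.020937 = -2.6747
Critical value: z_0.005 = ±2.576
p-value = 0.0075
Decision: reject H₀ at α = 0.01

Answer: z = -2.6747, reject H₀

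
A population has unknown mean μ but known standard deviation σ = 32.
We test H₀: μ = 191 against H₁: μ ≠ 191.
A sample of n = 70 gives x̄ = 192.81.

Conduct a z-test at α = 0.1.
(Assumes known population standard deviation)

Answer: z = 0.4732, fail to reject H₀

Derivation:
Standard error: SE = σ/√n = 32/√70 = 3.8247
z-statistic: z = (x̄ - μ₀)/SE = (192.81 - 191)/3.8247 = 0.4732
Critical value: ±1.645
p-value = 0.6361
Decision: fail to reject H₀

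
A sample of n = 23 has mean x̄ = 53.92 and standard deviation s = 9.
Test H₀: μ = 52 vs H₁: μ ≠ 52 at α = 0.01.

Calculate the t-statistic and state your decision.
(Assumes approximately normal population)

df = n - 1 = 22
SE = s/√n = 9/√23 = 1.8766
t = (x̄ - μ₀)/SE = (53.92 - 52)/1.8766 = 1.0231
Critical value: t_{0.005,22} = ±2.819
p-value ≈ 0.3174
Decision: fail to reject H₀

Answer: t = 1.0231, fail to reject H₀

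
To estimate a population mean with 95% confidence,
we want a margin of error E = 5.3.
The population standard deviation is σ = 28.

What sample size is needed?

z_0.025 = 1.960
n = (z×σ/E)² = (1.960×28/5.3)²
n = 107.2202
Round up: n = 108

Answer: n = 108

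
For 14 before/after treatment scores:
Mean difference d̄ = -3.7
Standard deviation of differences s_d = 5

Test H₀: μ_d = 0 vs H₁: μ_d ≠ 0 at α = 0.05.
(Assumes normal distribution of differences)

df = n - 1 = 13
SE = s_d/√n = 5/√14 = 1.3363
t = d̄/SE = -3.7/1.3363 = -2.7688
Critical value: t_{0.025,13} = ±2.160
p-value ≈ 0.0160
Decision: reject H₀

Answer: t = -2.7688, reject H₀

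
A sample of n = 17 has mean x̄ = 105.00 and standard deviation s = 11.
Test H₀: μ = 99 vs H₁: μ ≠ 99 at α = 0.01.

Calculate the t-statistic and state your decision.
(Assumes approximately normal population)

df = n - 1 = 16
SE = s/√n = 11/√17 = 2.6679
t = (x̄ - μ₀)/SE = (105.00 - 99)/2.6679 = 2.2490
Critical value: t_{0.005,16} = ±2.921
p-value ≈ 0.0389
Decision: fail to reject H₀

Answer: t = 2.2490, fail to reject H₀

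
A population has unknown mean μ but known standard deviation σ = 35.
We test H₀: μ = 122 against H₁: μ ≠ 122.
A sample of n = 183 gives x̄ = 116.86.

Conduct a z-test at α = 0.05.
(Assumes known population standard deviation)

Standard error: SE = σ/√n = 35/√183 = 2.5873
z-statistic: z = (x̄ - μ₀)/SE = (116.86 - 122)/2.5873 = -1.9866
Critical value: ±1.960
p-value = 0.0470
Decision: reject H₀

Answer: z = -1.9866, reject H₀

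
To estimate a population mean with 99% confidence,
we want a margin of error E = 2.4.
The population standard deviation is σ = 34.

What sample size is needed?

z_0.005 = 2.576
n = (z×σ/E)² = (2.576×34/2.4)²
n = 1331.7634
Round up: n = 1332

Answer: n = 1332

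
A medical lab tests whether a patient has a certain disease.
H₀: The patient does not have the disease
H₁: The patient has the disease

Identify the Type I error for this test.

Answer: Diagnosing a healthy patient as having the disease (false positive)

Derivation:
Type I error (α): Rejecting H₀ when H₀ is true
Type II error (β): Failing to reject H₀ when H₁ is true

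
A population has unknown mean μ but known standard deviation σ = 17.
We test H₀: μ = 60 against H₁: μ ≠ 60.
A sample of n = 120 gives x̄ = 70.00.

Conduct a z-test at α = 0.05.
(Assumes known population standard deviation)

Answer: z = 6.4437, reject H₀

Derivation:
Standard error: SE = σ/√n = 17/√120 = 1.5519
z-statistic: z = (x̄ - μ₀)/SE = (70.00 - 60)/1.5519 = 6.4437
Critical value: ±1.960
p-value < 0.0001
Decision: reject H₀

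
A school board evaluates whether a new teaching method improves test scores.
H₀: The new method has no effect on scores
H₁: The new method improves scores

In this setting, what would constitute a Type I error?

Type I error (α): Rejecting H₀ when H₀ is true
Type II error (β): Failing to reject H₀ when H₁ is true

Answer: Concluding the new method improves scores when it actually doesn't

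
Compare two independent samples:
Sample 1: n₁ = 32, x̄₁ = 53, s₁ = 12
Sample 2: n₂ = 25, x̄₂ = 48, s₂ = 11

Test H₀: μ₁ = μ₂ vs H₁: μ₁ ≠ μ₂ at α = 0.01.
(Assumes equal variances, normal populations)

Pooled variance: s²_p = [31×12² + 24×11²]/(55) = 133.9636
s_p = 11.5743
SE = s_p×√(1/n₁ + 1/n₂) = 11.5743×√(1/32 + 1/25) = 3.0895
t = (x̄₁ - x̄₂)/SE = (53 - 48)/3.0895 = 1.6184
df = 55, t-critical = ±2.668
Decision: fail to reject H₀

Answer: t = 1.6184, fail to reject H₀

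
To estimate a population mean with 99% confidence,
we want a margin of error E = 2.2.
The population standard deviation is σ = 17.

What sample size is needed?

Answer: n = 397

Derivation:
z_0.005 = 2.576
n = (z×σ/E)² = (2.576×17/2.2)²
n = 396.2271
Round up: n = 397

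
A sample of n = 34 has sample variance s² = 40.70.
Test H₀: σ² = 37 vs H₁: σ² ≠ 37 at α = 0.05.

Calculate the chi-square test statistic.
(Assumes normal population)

df = n - 1 = 33
χ² = (n-1)s²/σ₀² = 33×40.70/37 = 36.3000
Critical values: χ²_{0.975,33} = 19.047, χ²_{0.025,33} = 50.725
Rejection region: χ² < 19.047 or χ² > 50.725
Decision: fail to reject H₀

Answer: χ² = 36.3000, fail to reject H₀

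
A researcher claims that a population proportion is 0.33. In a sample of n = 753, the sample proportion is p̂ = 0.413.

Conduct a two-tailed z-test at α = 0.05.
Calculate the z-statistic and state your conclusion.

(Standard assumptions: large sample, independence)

H₀: p = 0.33, H₁: p ≠ 0.33
Standard error: SE = √(p₀(1-p₀)/n) = √(0.33×0.67/753) = 0.017136
z-statistic: z = (p̂ - p₀)/SE = (0.413 - 0.33)/0.017136 = 4.8436
Critical value: z_0.025 = ±1.960
p-value < 0.0001
Decision: reject H₀ at α = 0.05

Answer: z = 4.8436, reject H₀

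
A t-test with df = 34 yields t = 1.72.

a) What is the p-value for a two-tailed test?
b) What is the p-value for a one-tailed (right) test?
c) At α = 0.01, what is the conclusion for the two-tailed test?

Using t-distribution with df = 34:
a) Two-tailed: p = 2×P(T > 1.72) = 0.0945
b) One-tailed: p = P(T > 1.72) = 0.0473
c) 0.0945 ≥ 0.01, fail to reject H₀

Answer: a) 0.0945, b) 0.0473, c) fail to reject H₀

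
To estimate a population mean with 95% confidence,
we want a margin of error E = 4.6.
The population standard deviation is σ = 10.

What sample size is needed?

Answer: n = 19

Derivation:
z_0.025 = 1.960
n = (z×σ/E)² = (1.960×10/4.6)²
n = 18.1550
Round up: n = 19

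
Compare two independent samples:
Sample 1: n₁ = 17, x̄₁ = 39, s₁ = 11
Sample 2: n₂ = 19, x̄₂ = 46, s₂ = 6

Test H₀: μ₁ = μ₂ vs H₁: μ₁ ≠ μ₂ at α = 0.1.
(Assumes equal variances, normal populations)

Answer: t = -2.4052, reject H₀

Derivation:
Pooled variance: s²_p = [16×11² + 18×6²]/(34) = 76.0000
s_p = 8.7178
SE = s_p×√(1/n₁ + 1/n₂) = 8.7178×√(1/17 + 1/19) = 2.9104
t = (x̄₁ - x̄₂)/SE = (39 - 46)/2.9104 = -2.4052
df = 34, t-critical = ±1.691
Decision: reject H₀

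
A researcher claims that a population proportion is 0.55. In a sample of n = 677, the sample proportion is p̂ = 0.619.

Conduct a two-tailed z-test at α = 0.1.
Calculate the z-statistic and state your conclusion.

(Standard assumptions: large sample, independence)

H₀: p = 0.55, H₁: p ≠ 0.55
Standard error: SE = √(p₀(1-p₀)/n) = √(0.55×0.45/677) = 0.019120
z-statistic: z = (p̂ - p₀)/SE = (0.619 - 0.55)/0.019120 = 3.6088
Critical value: z_0.05 = ±1.645
p-value = 0.0003
Decision: reject H₀ at α = 0.1

Answer: z = 3.6088, reject H₀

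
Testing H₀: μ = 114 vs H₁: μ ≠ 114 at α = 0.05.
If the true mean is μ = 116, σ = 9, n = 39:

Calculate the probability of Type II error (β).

Answer: β ≈ 0.7160

Derivation:
SE = σ/√n = 9/√39 = 1.4412
Critical values: μ₀ ± z_0.025×SE = 114 ± 1.960×1.4412
Acceptance region: (111.1752, 116.8248)
Under H₁ (μ = 116): z_high = (116.8248 - 116)/1.4412 = 0.5723, z_low = (111.1752 - 116)/1.4412 = -3.3478
β = P(not reject | H₁) = Φ(0.5723) - Φ(-3.3478) ≈ 0.7160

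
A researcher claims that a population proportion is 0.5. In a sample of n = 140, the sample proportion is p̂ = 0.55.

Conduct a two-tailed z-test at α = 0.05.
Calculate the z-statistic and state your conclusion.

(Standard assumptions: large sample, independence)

H₀: p = 0.5, H₁: p ≠ 0.5
Standard error: SE = √(p₀(1-p₀)/n) = √(0.5×0.5/140) = 0.042258
z-statistic: z = (p̂ - p₀)/SE = (0.55 - 0.5)/0.042258 = 1.1832
Critical value: z_0.025 = ±1.960
p-value = 0.2367
Decision: fail to reject H₀ at α = 0.05

Answer: z = 1.1832, fail to reject H₀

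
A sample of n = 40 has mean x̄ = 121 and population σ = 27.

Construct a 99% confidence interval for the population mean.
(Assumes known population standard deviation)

Answer: (110.0028, 131.9972)

Derivation:
Confidence level: 99%, α = 0.01
z_0.005 = 2.576
SE = σ/√n = 27/√40 = 4.2691
Margin of error = 2.576 × 4.2691 = 10.9972
CI: x̄ ± margin = 121 ± 10.9972
CI: (110.0028, 131.9972)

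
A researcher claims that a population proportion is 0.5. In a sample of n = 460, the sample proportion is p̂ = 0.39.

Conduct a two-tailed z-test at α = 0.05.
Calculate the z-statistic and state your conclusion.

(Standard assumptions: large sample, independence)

H₀: p = 0.5, H₁: p ≠ 0.5
Standard error: SE = √(p₀(1-p₀)/n) = √(0.5×0.5/460) = 0.023313
z-statistic: z = (p̂ - p₀)/SE = (0.39 - 0.5)/0.023313 = -4.7184
Critical value: z_0.025 = ±1.960
p-value < 0.0001
Decision: reject H₀ at α = 0.05

Answer: z = -4.7184, reject H₀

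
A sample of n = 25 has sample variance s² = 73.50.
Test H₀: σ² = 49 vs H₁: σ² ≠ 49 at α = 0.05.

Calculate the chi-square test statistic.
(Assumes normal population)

Answer: χ² = 36.0000, fail to reject H₀

Derivation:
df = n - 1 = 24
χ² = (n-1)s²/σ₀² = 24×73.50/49 = 36.0000
Critical values: χ²_{0.975,24} = 12.401, χ²_{0.025,24} = 39.364
Rejection region: χ² < 12.401 or χ² > 39.364
Decision: fail to reject H₀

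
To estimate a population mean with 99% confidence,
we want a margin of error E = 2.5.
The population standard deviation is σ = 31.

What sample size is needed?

Answer: n = 1021

Derivation:
z_0.005 = 2.576
n = (z×σ/E)² = (2.576×31/2.5)²
n = 1020.3169
Round up: n = 1021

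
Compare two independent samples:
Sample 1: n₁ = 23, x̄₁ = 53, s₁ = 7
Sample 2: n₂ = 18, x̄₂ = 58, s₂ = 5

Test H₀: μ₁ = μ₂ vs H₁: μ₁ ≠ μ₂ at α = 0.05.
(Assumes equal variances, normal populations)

Pooled variance: s²_p = [22×7² + 17×5²]/(39) = 38.5385
s_p = 6.2079
SE = s_p×√(1/n₁ + 1/n₂) = 6.2079×√(1/23 + 1/18) = 1.9536
t = (x̄₁ - x̄₂)/SE = (53 - 58)/1.9536 = -2.5594
df = 39, t-critical = ±2.023
Decision: reject H₀

Answer: t = -2.5594, reject H₀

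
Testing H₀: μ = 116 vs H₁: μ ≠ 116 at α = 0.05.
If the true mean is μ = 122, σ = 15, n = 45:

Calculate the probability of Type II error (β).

Answer: β ≈ 0.2348

Derivation:
SE = σ/√n = 15/√45 = 2.2361
Critical values: μ₀ ± z_0.025×SE = 116 ± 1.960×2.2361
Acceptance region: (111.6172, 120.3828)
Under H₁ (μ = 122): z_high = (120.3828 - 122)/2.2361 = -0.7232, z_low = (111.6172 - 122)/2.2361 = -4.6433
β = P(not reject | H₁) = Φ(-0.7232) - Φ(-4.6433) ≈ 0.2348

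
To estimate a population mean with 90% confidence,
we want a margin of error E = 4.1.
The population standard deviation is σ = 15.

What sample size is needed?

Answer: n = 37

Derivation:
z_0.05 = 1.645
n = (z×σ/E)² = (1.645×15/4.1)²
n = 36.2198
Round up: n = 37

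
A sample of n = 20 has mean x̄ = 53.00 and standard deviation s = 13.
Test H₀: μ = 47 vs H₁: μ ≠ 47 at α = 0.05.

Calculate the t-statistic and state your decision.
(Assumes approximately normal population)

df = n - 1 = 19
SE = s/√n = 13/√20 = 2.9069
t = (x̄ - μ₀)/SE = (53.00 - 47)/2.9069 = 2.0641
Critical value: t_{0.025,19} = ±2.093
p-value ≈ 0.0529
Decision: fail to reject H₀

Answer: t = 2.0641, fail to reject H₀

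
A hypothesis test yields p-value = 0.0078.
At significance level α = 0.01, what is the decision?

Answer: reject H₀

Derivation:
Compare p-value to α:
0.0078 < 0.01
Decision: reject H₀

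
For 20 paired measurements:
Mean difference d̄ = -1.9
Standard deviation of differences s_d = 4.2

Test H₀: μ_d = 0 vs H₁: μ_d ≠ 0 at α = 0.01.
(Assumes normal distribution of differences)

df = n - 1 = 19
SE = s_d/√n = 4.2/√20 = 0.9391
t = d̄/SE = -1.9/0.9391 = -2.0232
Critical value: t_{0.005,19} = ±2.861
p-value ≈ 0.0574
Decision: fail to reject H₀

Answer: t = -2.0232, fail to reject H₀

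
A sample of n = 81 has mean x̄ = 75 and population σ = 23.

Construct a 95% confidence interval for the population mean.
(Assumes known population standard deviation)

Confidence level: 95%, α = 0.05
z_0.025 = 1.960
SE = σ/√n = 23/√81 = 2.5556
Margin of error = 1.960 × 2.5556 = 5.0090
CI: x̄ ± margin = 75 ± 5.0090
CI: (69.9910, 80.0090)

Answer: (69.9910, 80.0090)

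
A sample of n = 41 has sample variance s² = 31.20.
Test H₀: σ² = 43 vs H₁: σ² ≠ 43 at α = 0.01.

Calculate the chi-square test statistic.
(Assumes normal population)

df = n - 1 = 40
χ² = (n-1)s²/σ₀² = 40×31.20/43 = 29.0233
Critical values: χ²_{0.995,40} = 20.707, χ²_{0.005,40} = 66.766
Rejection region: χ² < 20.707 or χ² > 66.766
Decision: fail to reject H₀

Answer: χ² = 29.0233, fail to reject H₀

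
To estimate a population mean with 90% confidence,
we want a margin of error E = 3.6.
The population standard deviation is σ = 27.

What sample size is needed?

Answer: n = 153

Derivation:
z_0.05 = 1.645
n = (z×σ/E)² = (1.645×27/3.6)²
n = 152.2139
Round up: n = 153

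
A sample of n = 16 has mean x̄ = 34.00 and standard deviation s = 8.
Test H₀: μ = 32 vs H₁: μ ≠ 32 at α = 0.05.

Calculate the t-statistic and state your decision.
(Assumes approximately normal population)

df = n - 1 = 15
SE = s/√n = 8/√16 = 2.0000
t = (x̄ - μ₀)/SE = (34.00 - 32)/2.0000 = 1.0000
Critical value: t_{0.025,15} = ±2.131
p-value ≈ 0.3332
Decision: fail to reject H₀

Answer: t = 1.0000, fail to reject H₀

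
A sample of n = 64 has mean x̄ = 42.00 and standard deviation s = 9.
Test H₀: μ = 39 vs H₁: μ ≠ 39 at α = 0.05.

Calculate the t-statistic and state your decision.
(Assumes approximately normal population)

df = n - 1 = 63
SE = s/√n = 9/√64 = 1.1250
t = (x̄ - μ₀)/SE = (42.00 - 39)/1.1250 = 2.6667
Critical value: t_{0.025,63} = ±1.998
p-value ≈ 0.0097
Decision: reject H₀

Answer: t = 2.6667, reject H₀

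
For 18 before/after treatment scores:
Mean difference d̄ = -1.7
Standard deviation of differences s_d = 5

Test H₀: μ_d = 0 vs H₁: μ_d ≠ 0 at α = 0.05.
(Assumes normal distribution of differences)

Answer: t = -1.4425, fail to reject H₀

Derivation:
df = n - 1 = 17
SE = s_d/√n = 5/√18 = 1.1785
t = d̄/SE = -1.7/1.1785 = -1.4425
Critical value: t_{0.025,17} = ±2.110
p-value ≈ 0.1673
Decision: fail to reject H₀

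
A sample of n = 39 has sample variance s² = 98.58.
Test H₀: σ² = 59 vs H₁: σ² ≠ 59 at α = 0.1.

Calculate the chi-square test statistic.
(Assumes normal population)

Answer: χ² = 63.4922, reject H₀

Derivation:
df = n - 1 = 38
χ² = (n-1)s²/σ₀² = 38×98.58/59 = 63.4922
Critical values: χ²_{0.95,38} = 24.884, χ²_{0.05,38} = 53.384
Rejection region: χ² < 24.884 or χ² > 53.384
Decision: reject H₀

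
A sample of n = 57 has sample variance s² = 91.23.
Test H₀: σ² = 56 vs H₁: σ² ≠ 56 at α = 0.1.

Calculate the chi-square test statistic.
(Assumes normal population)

Answer: χ² = 91.2300, reject H₀

Derivation:
df = n - 1 = 56
χ² = (n-1)s²/σ₀² = 56×91.23/56 = 91.2300
Critical values: χ²_{0.95,56} = 39.801, χ²_{0.05,56} = 74.468
Rejection region: χ² < 39.801 or χ² > 74.468
Decision: reject H₀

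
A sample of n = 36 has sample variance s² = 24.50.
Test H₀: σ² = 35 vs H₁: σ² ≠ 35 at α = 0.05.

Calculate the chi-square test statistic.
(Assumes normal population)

Answer: χ² = 24.5000, fail to reject H₀

Derivation:
df = n - 1 = 35
χ² = (n-1)s²/σ₀² = 35×24.50/35 = 24.5000
Critical values: χ²_{0.975,35} = 20.569, χ²_{0.025,35} = 53.203
Rejection region: χ² < 20.569 or χ² > 53.203
Decision: fail to reject H₀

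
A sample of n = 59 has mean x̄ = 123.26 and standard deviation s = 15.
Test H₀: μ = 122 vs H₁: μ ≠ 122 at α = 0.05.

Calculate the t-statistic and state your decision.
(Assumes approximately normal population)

Answer: t = 0.6452, fail to reject H₀

Derivation:
df = n - 1 = 58
SE = s/√n = 15/√59 = 1.9528
t = (x̄ - μ₀)/SE = (123.26 - 122)/1.9528 = 0.6452
Critical value: t_{0.025,58} = ±2.002
p-value ≈ 0.5213
Decision: fail to reject H₀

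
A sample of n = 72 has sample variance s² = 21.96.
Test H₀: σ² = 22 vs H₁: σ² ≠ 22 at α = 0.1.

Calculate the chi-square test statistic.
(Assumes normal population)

Answer: χ² = 70.8709, fail to reject H₀

Derivation:
df = n - 1 = 71
χ² = (n-1)s²/σ₀² = 71×21.96/22 = 70.8709
Critical values: χ²_{0.95,71} = 52.600, χ²_{0.05,71} = 91.670
Rejection region: χ² < 52.600 or χ² > 91.670
Decision: fail to reject H₀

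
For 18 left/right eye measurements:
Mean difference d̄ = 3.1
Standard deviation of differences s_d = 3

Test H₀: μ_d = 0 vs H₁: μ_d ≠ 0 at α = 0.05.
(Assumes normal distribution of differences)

df = n - 1 = 17
SE = s_d/√n = 3/√18 = 0.7071
t = d̄/SE = 3.1/0.7071 = 4.3841
Critical value: t_{0.025,17} = ±2.110
p-value ≈ 0.0004
Decision: reject H₀

Answer: t = 4.3841, reject H₀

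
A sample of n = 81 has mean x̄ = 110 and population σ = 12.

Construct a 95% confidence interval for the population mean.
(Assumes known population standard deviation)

Answer: (107.3867, 112.6133)

Derivation:
Confidence level: 95%, α = 0.05
z_0.025 = 1.960
SE = σ/√n = 12/√81 = 1.3333
Margin of error = 1.960 × 1.3333 = 2.6133
CI: x̄ ± margin = 110 ± 2.6133
CI: (107.3867, 112.6133)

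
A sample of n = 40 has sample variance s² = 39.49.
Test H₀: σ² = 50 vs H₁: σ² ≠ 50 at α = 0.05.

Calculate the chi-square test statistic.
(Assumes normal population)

Answer: χ² = 30.8022, fail to reject H₀

Derivation:
df = n - 1 = 39
χ² = (n-1)s²/σ₀² = 39×39.49/50 = 30.8022
Critical values: χ²_{0.975,39} = 23.654, χ²_{0.025,39} = 58.120
Rejection region: χ² < 23.654 or χ² > 58.120
Decision: fail to reject H₀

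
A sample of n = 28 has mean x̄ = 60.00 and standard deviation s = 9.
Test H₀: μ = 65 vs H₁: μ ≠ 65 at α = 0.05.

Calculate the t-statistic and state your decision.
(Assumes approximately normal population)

df = n - 1 = 27
SE = s/√n = 9/√28 = 1.7008
t = (x̄ - μ₀)/SE = (60.00 - 65)/1.7008 = -2.9398
Critical value: t_{0.025,27} = ±2.052
p-value ≈ 0.0067
Decision: reject H₀

Answer: t = -2.9398, reject H₀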